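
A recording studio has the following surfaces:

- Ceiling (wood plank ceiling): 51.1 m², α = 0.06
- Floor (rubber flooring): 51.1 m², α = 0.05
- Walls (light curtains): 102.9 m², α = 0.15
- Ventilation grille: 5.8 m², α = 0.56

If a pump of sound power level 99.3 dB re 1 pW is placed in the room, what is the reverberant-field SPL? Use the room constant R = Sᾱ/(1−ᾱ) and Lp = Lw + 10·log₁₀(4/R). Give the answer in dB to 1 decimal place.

A = 24.304 sabins; S = 210.9 m².
ᾱ = 0.1152, so room constant R = A/(1−ᾱ) = 27.468 m².
Lp = 99.3 + 10·log₁₀(4/27.468) = 99.3 + (-8.37) = 90.9 dB.

90.9 dB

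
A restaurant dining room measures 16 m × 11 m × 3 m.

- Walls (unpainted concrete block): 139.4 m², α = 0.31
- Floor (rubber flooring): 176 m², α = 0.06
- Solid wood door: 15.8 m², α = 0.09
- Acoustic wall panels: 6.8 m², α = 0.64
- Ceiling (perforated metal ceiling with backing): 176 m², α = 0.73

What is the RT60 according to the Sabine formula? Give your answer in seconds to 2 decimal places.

0.45 seconds

Total absorption A = 139.4*0.31 + 176*0.06 + 15.8*0.09 + 6.8*0.64 + 176*0.73
  = 43.214 + 10.560 + 1.422 + 4.352 + 128.480 = 188.028 m² sabins.
Volume V = 16 × 11 × 3 = 528 m³.
T = 0.161 V/A = 0.161·528/188.028 = 0.45 s.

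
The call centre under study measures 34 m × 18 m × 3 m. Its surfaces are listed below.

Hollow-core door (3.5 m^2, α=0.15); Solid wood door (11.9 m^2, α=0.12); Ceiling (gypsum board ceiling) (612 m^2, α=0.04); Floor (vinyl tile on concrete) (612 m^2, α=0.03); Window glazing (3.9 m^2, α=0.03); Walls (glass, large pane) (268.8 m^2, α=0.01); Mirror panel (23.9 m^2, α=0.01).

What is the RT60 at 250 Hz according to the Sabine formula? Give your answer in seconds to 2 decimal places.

6.18 s

Equivalent absorption area: A = 3.5×0.15 + 11.9×0.12 + 612×0.04 + 612×0.03 + 3.9×0.03 + 268.8×0.01 + 23.9×0.01 = 47.837 m^2.
V = 34·18·3 = 1836 m³.
Sabine: RT60 = 0.161 × 1836 / 47.837 = 6.18 s.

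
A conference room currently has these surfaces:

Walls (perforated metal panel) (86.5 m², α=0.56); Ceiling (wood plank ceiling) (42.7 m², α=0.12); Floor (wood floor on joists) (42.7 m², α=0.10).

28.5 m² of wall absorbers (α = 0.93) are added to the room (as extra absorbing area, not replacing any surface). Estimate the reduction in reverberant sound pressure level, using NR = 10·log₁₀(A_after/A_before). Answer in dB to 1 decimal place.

1.6 dB

Equivalent absorption area: A_before = 86.5×0.56 + 42.7×0.12 + 42.7×0.10 = 57.834 m².
Added absorption = 28.5 × 0.93 = 26.505 sabins.
New total A_after = 84.339 sabins.
NR = 10·log₁₀(84.339/57.834) = 1.6 dB.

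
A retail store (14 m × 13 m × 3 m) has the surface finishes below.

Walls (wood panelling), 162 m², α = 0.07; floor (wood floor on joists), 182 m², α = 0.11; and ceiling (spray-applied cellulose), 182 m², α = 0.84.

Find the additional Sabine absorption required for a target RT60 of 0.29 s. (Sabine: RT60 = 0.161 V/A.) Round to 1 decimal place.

118.9 sabins

Summing Sᵢαᵢ: 11.340 + 20.020 + 152.880 → A₁ = 184.240 sabins.
For T = 0.29 s, need A₂ = 0.161·V/T = 0.161·546/0.29 = 303.124 sabins.
Additional absorption ΔA = 303.124 − 184.240 = 118.9 sabins.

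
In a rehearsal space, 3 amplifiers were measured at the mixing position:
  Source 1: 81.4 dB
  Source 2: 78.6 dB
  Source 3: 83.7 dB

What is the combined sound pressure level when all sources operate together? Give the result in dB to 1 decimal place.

Converting to relative power and adding: 10^(81.4/10) + 10^(78.6/10) + 10^(83.7/10) = 4.449e+08.
L_total = 10·log₁₀(4.449e+08) = 86.5 dB.

86.5 dB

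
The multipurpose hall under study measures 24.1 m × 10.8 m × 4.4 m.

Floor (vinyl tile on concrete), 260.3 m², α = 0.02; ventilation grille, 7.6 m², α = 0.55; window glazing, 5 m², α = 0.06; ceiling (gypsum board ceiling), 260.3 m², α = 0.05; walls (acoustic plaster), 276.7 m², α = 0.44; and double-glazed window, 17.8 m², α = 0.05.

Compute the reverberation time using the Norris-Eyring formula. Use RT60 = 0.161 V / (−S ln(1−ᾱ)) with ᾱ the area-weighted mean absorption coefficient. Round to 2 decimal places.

1.15 s

S = Σ Sᵢ = 827.7 m².
Σ(Sᵢαᵢ) = 260.3·0.02 + 7.6·0.55 + 5·0.06 + 260.3·0.05 + 276.7·0.44 + 17.8·0.05 = 145.339.
Mean coefficient ᾱ = A/S = 0.1756.
Eyring denominator: −S ln(1−ᾱ) = 159.828.
V = 24.1 × 10.8 × 4.4 = 1145.232 m³.
RT60 = 0.161 × 1145.232 / 159.828 = 1.15 s.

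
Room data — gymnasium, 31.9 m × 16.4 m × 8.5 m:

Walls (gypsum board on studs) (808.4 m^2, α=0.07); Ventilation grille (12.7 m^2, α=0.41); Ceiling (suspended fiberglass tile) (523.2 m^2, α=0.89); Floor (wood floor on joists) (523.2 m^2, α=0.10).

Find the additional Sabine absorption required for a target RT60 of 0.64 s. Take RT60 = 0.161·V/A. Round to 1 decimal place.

538.9 sabins

Equivalent absorption area: A₁ = 808.4·0.07 + 12.7·0.41 + 523.2·0.89 + 523.2·0.10 = 579.763 m^2.
For T = 0.64 s, need A₂ = 0.161·V/T = 0.161·4446.86/0.64 = 1118.663 sabins.
Additional absorption ΔA = 1118.663 − 579.763 = 538.9 sabins.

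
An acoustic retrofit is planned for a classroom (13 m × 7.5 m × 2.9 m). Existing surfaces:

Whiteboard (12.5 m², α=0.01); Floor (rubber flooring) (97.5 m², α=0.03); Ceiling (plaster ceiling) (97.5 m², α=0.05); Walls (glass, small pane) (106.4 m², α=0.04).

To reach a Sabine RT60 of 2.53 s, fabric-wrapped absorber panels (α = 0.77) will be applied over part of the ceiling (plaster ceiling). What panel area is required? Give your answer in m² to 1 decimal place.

Total absorption A₁ = 12.5*0.01 + 97.5*0.03 + 97.5*0.05 + 106.4*0.04
  = 0.125 + 2.925 + 4.875 + 4.256 = 12.181 m² sabins.
V = 282.75 m³. Target absorption A₂ = 0.161 × 282.75 / 2.53 = 17.993 sabins.
Absorption to add: 17.993 − 12.181 = 5.812 sabins.
Each m² of panel replacing the ceiling (plaster ceiling) adds (0.77 − 0.05) = 0.72 sabins.
Panel area = 5.812 / 0.72 = 8.1 m².

8.1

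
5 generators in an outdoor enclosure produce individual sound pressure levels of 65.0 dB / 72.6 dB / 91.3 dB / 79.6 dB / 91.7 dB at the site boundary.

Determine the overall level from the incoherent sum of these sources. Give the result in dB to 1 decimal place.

Σ 10^(Lᵢ/10) = 2.941e+09.
Combined level = 10 log₁₀(2.941e+09) = 94.7 dB.

94.7 dB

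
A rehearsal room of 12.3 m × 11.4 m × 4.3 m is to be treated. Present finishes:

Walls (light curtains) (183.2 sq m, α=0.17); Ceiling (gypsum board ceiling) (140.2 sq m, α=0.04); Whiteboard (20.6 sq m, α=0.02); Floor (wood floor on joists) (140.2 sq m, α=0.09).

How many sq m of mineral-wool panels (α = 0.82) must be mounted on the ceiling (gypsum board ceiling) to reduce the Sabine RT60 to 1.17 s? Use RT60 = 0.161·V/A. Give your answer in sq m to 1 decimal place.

42.5

A₁ = Σ Sᵢαᵢ = 183.2×0.17 + 140.2×0.04 + 20.6×0.02 + 140.2×0.09 = 49.782 sabins.
V = 602.946 m³. Target absorption A₂ = 0.161 × 602.946 / 1.17 = 82.969 sabins.
ΔA needed = 82.969 − 49.782 = 33.187 sabins.
Net gain per sq m: Δα = 0.82 − 0.04 = 0.78.
Panel area = 33.187 / 0.78 = 42.5 sq m.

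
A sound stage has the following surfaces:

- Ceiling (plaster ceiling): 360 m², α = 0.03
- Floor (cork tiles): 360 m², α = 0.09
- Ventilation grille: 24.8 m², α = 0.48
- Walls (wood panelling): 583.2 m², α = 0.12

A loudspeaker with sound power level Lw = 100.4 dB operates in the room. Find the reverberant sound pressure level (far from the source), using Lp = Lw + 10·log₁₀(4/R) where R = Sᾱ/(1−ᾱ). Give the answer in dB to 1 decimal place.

85.0 dB

A = 125.088 sabins; S = 1328.0 m².
ᾱ = 0.0942, so room constant R = A/(1−ᾱ) = 138.097 m².
Lp = 100.4 + 10·log₁₀(4/138.097) = 100.4 + (-15.38) = 85.0 dB.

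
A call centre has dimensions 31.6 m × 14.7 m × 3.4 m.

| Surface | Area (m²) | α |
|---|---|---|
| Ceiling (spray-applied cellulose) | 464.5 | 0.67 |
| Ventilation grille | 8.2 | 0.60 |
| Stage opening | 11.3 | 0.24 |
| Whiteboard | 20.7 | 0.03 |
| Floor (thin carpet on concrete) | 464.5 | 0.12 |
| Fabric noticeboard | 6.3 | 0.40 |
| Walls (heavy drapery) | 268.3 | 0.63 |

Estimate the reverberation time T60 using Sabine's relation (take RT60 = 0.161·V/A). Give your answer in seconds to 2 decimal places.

A = Σ Sᵢαᵢ = 464.5*0.67 + 8.2*0.60 + 11.3*0.24 + 20.7*0.03 + 464.5*0.12 + 6.3*0.40 + 268.3*0.63 = 546.757 sabins.
Room volume: 1579.368 m³.
Sabine: RT60 = 0.161 × 1579.368 / 546.757 = 0.47 s.

0.47 sec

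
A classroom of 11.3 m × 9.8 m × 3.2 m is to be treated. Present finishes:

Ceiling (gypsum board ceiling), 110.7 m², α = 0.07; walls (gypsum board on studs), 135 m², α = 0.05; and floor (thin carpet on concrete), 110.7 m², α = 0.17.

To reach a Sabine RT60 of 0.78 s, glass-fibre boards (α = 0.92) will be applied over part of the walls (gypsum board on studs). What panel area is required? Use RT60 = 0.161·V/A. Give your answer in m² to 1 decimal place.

45.8

Equivalent absorption area: A₁ = 110.7*0.07 + 135*0.05 + 110.7*0.17 = 33.318 m².
V = 354.368 m³. Target absorption A₂ = 0.161 × 354.368 / 0.78 = 73.145 sabins.
ΔA needed = 73.145 − 33.318 = 39.827 sabins.
Each m² of panel replacing the walls (gypsum board on studs) adds (0.92 − 0.05) = 0.87 sabins.
Panel area = 39.827 / 0.87 = 45.8 m².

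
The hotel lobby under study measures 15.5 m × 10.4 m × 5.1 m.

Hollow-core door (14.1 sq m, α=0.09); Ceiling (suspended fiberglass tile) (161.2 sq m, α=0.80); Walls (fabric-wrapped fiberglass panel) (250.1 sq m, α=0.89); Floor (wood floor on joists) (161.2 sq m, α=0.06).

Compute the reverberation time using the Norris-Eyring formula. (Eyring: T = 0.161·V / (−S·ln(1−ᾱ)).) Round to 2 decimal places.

0.23 s

Total surface area S = 14.1 + 161.2 + 250.1 + 161.2 = 586.6 sq m.
Absorption A = 14.1×0.09 + 161.2×0.80 + 250.1×0.89 + 161.2×0.06 = 362.490 sabins.
ᾱ = 362.490 / 586.6 = 0.6180.
−S·ln(1−ᾱ) = −586.6 × ln(1 − 0.6180) = 564.506.
V = 15.5 × 10.4 × 5.1 = 822.12 m³.
T = 0.161·V/[−S·ln(1−ᾱ)] = 0.161·822.12/564.506 = 0.23 s.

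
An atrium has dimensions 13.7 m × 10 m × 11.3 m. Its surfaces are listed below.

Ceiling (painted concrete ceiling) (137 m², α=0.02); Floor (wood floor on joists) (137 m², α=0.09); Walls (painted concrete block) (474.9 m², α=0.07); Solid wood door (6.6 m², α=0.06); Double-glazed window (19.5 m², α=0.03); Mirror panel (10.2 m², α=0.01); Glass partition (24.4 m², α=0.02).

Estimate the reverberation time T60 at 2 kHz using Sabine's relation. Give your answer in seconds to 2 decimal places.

5.00 s

A = Σ Sᵢαᵢ = 137*0.02 + 137*0.09 + 474.9*0.07 + 6.6*0.06 + 19.5*0.03 + 10.2*0.01 + 24.4*0.02 = 49.884 sabins.
Volume V = 13.7 × 10 × 11.3 = 1548.1 m³.
T = 0.161 V/A = 0.161·1548.1/49.884 = 5.00 s.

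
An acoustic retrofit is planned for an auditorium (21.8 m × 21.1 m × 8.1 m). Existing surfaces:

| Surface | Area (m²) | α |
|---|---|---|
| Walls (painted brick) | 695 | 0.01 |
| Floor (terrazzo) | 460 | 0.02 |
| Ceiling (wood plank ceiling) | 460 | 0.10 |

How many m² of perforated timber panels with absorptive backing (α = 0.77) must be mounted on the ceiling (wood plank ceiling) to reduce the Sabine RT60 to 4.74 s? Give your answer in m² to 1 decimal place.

96.1

Total absorption A₁ = 695·0.01 + 460·0.02 + 460·0.10
  = 6.950 + 9.200 + 46.000 = 62.150 m² sabins.
V = 3725.838 m³. Target absorption A₂ = 0.161 × 3725.838 / 4.74 = 126.553 sabins.
Absorption to add: 126.553 − 62.150 = 64.403 sabins.
Each m² of panel replacing the ceiling (wood plank ceiling) adds (0.77 − 0.10) = 0.67 sabins.
Area = ΔA/Δα = 64.403/0.67 = 96.1 m².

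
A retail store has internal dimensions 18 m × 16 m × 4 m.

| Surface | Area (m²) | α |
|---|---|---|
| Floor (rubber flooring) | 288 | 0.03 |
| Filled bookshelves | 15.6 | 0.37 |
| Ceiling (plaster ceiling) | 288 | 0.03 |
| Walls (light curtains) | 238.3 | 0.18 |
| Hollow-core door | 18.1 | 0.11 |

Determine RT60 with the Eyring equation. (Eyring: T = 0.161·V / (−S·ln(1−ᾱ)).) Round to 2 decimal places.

S = Σ Sᵢ = 848.0 m².
Σ(Sᵢαᵢ) = 288·0.03 + 15.6·0.37 + 288·0.03 + 238.3·0.18 + 18.1·0.11 = 67.937.
ᾱ = 67.937 / 848.0 = 0.0801.
Eyring denominator: −S ln(1−ᾱ) = 70.800.
V = 18 × 16 × 4 = 1152 m³.
T = 0.161·V/[−S·ln(1−ᾱ)] = 0.161·1152/70.800 = 2.62 s.

2.62 sec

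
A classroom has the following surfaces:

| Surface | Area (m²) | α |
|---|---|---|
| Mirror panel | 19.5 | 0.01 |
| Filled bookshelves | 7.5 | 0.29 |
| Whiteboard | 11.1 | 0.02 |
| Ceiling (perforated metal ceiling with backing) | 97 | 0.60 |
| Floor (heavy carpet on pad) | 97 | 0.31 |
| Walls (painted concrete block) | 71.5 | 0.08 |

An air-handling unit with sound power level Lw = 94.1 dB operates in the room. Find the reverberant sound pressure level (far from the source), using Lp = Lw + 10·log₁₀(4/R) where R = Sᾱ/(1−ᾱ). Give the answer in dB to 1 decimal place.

78.6 dB

Σ(Sᵢαᵢ) = 19.5·0.01 + 7.5·0.29 + 11.1·0.02 + 97·0.60 + 97·0.31 + 71.5·0.08 = 96.582; total area S = 303.6 m².
ᾱ = 96.582/303.6 = 0.3181; R = Sᾱ/(1−ᾱ) = 96.582/(1−0.3181) = 141.637 m².
Lp = Lw + 10 log₁₀(4/R) = 94.1 -15.49 = 78.6 dB.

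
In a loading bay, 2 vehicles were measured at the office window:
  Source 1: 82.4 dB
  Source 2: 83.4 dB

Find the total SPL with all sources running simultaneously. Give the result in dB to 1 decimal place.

Sum in the linear (power) domain: Σ 10^(Lᵢ/10) = 10^(82.4/10) + 10^(83.4/10) = 3.926e+08.
L_total = 10·log₁₀(3.926e+08) = 85.9 dB.

85.9 dB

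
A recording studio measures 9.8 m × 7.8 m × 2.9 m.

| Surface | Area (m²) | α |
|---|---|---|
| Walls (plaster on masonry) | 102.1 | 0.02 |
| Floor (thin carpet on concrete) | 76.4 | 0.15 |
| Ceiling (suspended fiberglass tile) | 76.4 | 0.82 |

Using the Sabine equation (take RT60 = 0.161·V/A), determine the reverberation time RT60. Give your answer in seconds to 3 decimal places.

0.469 sec

Equivalent absorption area: A = 102.1·0.02 + 76.4·0.15 + 76.4·0.82 = 76.150 m².
V = 9.8·7.8·2.9 = 221.676 m³.
Sabine: RT60 = 0.161 × 221.676 / 76.150 = 0.469 s.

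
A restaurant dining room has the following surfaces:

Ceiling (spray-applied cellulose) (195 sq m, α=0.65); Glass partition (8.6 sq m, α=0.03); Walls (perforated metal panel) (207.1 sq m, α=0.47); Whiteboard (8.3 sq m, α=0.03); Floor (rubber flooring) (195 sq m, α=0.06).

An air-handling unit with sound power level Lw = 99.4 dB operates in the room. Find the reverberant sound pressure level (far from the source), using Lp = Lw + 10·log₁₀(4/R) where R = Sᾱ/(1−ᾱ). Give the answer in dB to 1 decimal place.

Σ(Sᵢαᵢ) = 195×0.65 + 8.6×0.03 + 207.1×0.47 + 8.3×0.03 + 195×0.06 = 236.294; total area S = 614.0 sq m.
ᾱ = 236.294/614.0 = 0.3848; R = Sᾱ/(1−ᾱ) = 236.294/(1−0.3848) = 384.093 sq m.
Lp = Lw + 10 log₁₀(4/R) = 99.4 -19.82 = 79.6 dB.

79.6 dB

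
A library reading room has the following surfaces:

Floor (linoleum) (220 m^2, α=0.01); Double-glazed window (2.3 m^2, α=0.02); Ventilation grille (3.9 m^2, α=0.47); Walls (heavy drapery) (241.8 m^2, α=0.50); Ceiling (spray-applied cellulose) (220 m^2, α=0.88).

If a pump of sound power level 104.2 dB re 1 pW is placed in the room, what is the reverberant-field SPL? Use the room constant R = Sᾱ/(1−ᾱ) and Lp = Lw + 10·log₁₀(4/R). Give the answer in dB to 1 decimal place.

Σ(Sᵢαᵢ) = 220·0.01 + 2.3·0.02 + 3.9·0.47 + 241.8·0.50 + 220·0.88 = 318.579; total area S = 688.0 m^2.
ᾱ = 0.4631, so room constant R = A/(1−ᾱ) = 593.367 m^2.
Lp = Lw + 10 log₁₀(4/R) = 104.2 -21.71 = 82.5 dB.

82.5 dB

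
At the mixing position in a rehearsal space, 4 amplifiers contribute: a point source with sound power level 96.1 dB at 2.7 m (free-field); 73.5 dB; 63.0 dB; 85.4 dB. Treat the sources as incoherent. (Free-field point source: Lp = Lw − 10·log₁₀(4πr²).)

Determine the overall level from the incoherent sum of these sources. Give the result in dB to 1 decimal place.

86.2 dB

Source at 2.7 m: Lp = 96.1 − 10·log₁₀(4π·2.7²) = 96.1 − 10·log₁₀(91.609) = 76.5 dB.
Sum in the linear (power) domain: Σ 10^(Lᵢ/10) = 10^(76.5/10) + 10^(73.5/10) + 10^(63.0/10) + 10^(85.4/10) = 4.158e+08.
L_total = 10·log₁₀(4.158e+08) = 86.2 dB.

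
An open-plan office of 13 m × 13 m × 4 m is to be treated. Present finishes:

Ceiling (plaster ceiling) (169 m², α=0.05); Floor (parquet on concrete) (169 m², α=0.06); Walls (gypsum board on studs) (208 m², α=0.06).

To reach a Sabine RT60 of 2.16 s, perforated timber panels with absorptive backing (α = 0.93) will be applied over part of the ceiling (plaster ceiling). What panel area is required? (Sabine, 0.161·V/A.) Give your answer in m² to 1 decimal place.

Equivalent absorption area: A₁ = 169*0.05 + 169*0.06 + 208*0.06 = 31.070 m².
Required A₂ = 0.161·676/2.16 = 50.387 sabins.
ΔA needed = 50.387 − 31.070 = 19.317 sabins.
Each m² of panel replacing the ceiling (plaster ceiling) adds (0.93 − 0.05) = 0.88 sabins.
Panel area = 19.317 / 0.88 = 22.0 m².

22.0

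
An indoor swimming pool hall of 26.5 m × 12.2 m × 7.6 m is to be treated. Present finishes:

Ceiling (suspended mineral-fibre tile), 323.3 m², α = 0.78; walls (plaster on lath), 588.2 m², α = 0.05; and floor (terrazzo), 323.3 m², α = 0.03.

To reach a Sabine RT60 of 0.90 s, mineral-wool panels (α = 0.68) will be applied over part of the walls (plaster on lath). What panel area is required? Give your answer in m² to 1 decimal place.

235.3

A₁ = Σ Sᵢαᵢ = 323.3×0.78 + 588.2×0.05 + 323.3×0.03 = 291.283 sabins.
V = 2457.08 m³. Target absorption A₂ = 0.161 × 2457.08 / 0.90 = 439.544 sabins.
Absorption to add: 439.544 − 291.283 = 148.261 sabins.
Each m² of panel replacing the walls (plaster on lath) adds (0.68 − 0.05) = 0.63 sabins.
Panel area = 148.261 / 0.63 = 235.3 m².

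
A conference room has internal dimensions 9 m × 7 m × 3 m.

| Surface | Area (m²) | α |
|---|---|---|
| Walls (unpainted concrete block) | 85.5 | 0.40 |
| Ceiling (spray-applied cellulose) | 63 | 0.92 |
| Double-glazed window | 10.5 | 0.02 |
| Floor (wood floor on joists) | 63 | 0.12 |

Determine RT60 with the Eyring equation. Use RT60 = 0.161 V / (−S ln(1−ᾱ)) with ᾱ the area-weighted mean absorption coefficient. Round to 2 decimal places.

S = Σ Sᵢ = 222.0 m².
Absorption A = 85.5·0.40 + 63·0.92 + 10.5·0.02 + 63·0.12 = 99.930 sabins.
ᾱ = 99.930 / 222.0 = 0.4501.
Eyring denominator: −S ln(1−ᾱ) = 132.760.
V = 9 × 7 × 3 = 189 m³.
T = 0.161·V/[−S·ln(1−ᾱ)] = 0.161·189/132.760 = 0.23 s.

0.23 sec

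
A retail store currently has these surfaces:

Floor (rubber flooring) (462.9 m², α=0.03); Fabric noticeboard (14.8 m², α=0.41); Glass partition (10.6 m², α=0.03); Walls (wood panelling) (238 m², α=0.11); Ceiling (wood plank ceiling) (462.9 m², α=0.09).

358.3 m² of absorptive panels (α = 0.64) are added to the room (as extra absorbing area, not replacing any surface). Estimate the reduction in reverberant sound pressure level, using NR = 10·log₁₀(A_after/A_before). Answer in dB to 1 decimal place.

5.6 dB

Equivalent absorption area: A_before = 462.9*0.03 + 14.8*0.41 + 10.6*0.03 + 238*0.11 + 462.9*0.09 = 88.114 m².
Treatment contributes 358.3·0.64 = 229.312 sabins.
A_after = 88.114 + 229.312 = 317.426 sabins.
Reduction = 10 log₁₀(A_after/A_before) = 10 log₁₀(3.6024) = 5.6 dB.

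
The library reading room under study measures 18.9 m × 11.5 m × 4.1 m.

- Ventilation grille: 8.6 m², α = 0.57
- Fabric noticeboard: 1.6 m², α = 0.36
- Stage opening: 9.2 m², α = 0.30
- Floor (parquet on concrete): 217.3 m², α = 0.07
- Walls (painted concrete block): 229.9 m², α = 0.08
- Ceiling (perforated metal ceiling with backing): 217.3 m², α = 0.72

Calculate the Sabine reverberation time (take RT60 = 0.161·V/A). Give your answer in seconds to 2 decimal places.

Summing Sᵢαᵢ: 4.902 + 0.576 + 2.760 + 15.211 + 18.392 + 156.456 → A = 198.297 sabins.
Volume V = 18.9 × 11.5 × 4.1 = 891.135 m³.
T = 0.161 V/A = 0.161·891.135/198.297 = 0.72 s.

0.72 seconds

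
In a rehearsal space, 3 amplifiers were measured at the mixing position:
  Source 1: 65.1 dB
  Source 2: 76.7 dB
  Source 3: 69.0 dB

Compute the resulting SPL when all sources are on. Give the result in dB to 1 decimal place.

Converting to relative power and adding: 10^(65.1/10) + 10^(76.7/10) + 10^(69.0/10) = 5.795e+07.
L_total = 10·log₁₀(5.795e+07) = 77.6 dB.

77.6 dB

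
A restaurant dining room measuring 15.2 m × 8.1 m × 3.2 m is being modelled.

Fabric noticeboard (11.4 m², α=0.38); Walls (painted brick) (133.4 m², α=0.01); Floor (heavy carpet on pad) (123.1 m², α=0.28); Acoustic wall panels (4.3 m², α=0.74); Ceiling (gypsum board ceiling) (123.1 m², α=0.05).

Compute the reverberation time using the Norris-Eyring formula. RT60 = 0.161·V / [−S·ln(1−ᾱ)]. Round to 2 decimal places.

1.20 seconds

S = Σ Sᵢ = 395.3 m².
Absorption A = 11.4×0.38 + 133.4×0.01 + 123.1×0.28 + 4.3×0.74 + 123.1×0.05 = 49.471 sabins.
Mean coefficient ᾱ = A/S = 0.1251.
Eyring denominator: −S ln(1−ᾱ) = 52.830.
V = 15.2 × 8.1 × 3.2 = 393.984 m³.
T = 0.161·V/[−S·ln(1−ᾱ)] = 0.161·393.984/52.830 = 1.20 s.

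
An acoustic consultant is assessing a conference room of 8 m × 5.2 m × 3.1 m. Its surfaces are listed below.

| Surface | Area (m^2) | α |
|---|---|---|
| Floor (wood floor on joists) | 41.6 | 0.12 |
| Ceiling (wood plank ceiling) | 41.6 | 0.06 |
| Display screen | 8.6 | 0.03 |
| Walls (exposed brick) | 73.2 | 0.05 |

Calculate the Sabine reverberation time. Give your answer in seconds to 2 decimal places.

1.82 s

Equivalent absorption area: A = 41.6*0.12 + 41.6*0.06 + 8.6*0.03 + 73.2*0.05 = 11.406 m^2.
Room volume: 128.96 m³.
T = 0.161 V/A = 0.161·128.96/11.406 = 1.82 s.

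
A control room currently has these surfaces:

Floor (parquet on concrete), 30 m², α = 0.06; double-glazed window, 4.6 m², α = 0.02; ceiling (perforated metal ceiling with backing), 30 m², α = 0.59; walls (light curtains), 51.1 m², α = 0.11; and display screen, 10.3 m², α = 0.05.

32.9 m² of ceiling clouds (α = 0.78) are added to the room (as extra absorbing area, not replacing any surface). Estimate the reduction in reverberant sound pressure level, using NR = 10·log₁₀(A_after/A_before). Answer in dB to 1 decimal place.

3.0 dB

Total absorption A_before = 30×0.06 + 4.6×0.02 + 30×0.59 + 51.1×0.11 + 10.3×0.05
  = 1.800 + 0.092 + 17.700 + 5.621 + 0.515 = 25.728 m² sabins.
Treatment contributes 32.9·0.78 = 25.662 sabins.
A_after = 25.728 + 25.662 = 51.390 sabins.
NR = 10·log₁₀(51.390/25.728) = 3.0 dB.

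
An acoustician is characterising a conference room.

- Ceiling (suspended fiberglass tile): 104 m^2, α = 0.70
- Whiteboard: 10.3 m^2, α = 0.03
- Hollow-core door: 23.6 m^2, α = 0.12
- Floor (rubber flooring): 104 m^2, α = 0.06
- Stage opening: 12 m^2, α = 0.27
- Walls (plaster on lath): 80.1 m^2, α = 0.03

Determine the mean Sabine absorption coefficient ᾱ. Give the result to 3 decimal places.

0.263

S = Σ Sᵢ = 104 + 10.3 + 23.6 + 104 + 12 + 80.1 = 334.0 m^2.
A = 104×0.70 + 10.3×0.03 + 23.6×0.12 + 104×0.06 + 12×0.27 + 80.1×0.03 = 87.824 sabins.
ᾱ = 87.824 / 334.0 = 0.263.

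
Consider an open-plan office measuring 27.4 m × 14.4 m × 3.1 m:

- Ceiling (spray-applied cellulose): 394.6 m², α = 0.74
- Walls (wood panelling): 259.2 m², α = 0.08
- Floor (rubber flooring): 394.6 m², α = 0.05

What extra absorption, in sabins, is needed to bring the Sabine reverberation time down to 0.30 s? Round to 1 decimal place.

323.9 sabins

Summing Sᵢαᵢ: 292.004 + 20.736 + 19.730 → A₁ = 332.470 sabins.
V = 1223.136 m³. Required absorption A₂ = 0.161 × 1223.136 / 0.30 = 656.416 sabins.
Shortfall: 656.416 − 332.470 = 323.9 sabins.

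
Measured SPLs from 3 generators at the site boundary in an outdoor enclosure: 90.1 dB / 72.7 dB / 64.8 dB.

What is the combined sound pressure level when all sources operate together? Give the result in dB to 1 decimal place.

Σ 10^(Lᵢ/10) = 1.045e+09.
Back to dB: 10·log₁₀ Σ = 90.2 dB.

90.2 dB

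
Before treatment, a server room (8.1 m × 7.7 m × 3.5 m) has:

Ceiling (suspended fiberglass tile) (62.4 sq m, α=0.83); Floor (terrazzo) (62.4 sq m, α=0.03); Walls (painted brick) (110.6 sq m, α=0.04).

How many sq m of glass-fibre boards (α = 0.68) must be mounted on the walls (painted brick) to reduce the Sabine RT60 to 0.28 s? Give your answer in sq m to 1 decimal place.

Total absorption A₁ = 62.4·0.83 + 62.4·0.03 + 110.6·0.04
  = 51.792 + 1.872 + 4.424 = 58.088 sq m sabins.
V = 218.295 m³. Target absorption A₂ = 0.161 × 218.295 / 0.28 = 125.520 sabins.
Absorption to add: 125.520 − 58.088 = 67.432 sabins.
Each sq m of panel replacing the walls (painted brick) adds (0.68 − 0.04) = 0.64 sabins.
Area = ΔA/Δα = 67.432/0.64 = 105.4 sq m.

105.4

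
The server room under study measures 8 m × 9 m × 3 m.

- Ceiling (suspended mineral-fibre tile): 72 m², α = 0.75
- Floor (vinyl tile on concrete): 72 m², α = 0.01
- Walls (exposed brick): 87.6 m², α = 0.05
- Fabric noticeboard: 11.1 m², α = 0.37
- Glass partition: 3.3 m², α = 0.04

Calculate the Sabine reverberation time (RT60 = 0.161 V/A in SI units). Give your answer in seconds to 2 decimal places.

0.55 s

A = Σ Sᵢαᵢ = 72·0.75 + 72·0.01 + 87.6·0.05 + 11.1·0.37 + 3.3·0.04 = 63.339 sabins.
V = 8·9·3 = 216 m³.
RT60 = 0.161 · V / A = 0.161 × 216 / 63.339 = 0.55 s.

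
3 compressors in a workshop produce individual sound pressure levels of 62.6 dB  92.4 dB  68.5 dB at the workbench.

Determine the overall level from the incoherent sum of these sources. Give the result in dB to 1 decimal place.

Σ 10^(Lᵢ/10) = 1.747e+09.
L_total = 10·log₁₀(1.747e+09) = 92.4 dB.

92.4 dB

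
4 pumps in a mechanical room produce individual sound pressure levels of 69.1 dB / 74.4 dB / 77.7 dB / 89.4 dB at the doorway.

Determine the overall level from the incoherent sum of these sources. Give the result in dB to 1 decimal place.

Converting to relative power and adding: 10^(69.1/10) + 10^(74.4/10) + 10^(77.7/10) + 10^(89.4/10) = 9.655e+08.
Back to dB: 10·log₁₀ Σ = 89.8 dB.

89.8 dB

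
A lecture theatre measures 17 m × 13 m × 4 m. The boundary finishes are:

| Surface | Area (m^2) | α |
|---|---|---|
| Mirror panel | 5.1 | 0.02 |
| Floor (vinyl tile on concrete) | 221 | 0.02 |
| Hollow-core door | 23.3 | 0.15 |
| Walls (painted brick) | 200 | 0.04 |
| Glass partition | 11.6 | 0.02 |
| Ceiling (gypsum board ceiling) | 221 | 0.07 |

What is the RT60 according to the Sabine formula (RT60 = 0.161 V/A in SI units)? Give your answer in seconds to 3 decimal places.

Equivalent absorption area: A = 5.1*0.02 + 221*0.02 + 23.3*0.15 + 200*0.04 + 11.6*0.02 + 221*0.07 = 31.719 m^2.
Volume V = 17 × 13 × 4 = 884 m³.
RT60 = 0.161 · V / A = 0.161 × 884 / 31.719 = 4.487 s.

4.487 sec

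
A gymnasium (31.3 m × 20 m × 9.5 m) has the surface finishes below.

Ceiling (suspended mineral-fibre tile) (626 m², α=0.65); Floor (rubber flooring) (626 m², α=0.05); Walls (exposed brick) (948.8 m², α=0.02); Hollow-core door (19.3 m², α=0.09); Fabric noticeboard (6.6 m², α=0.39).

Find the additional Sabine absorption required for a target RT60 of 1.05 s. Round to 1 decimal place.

450.4 sabins

A₁ = Σ Sᵢαᵢ = 626*0.65 + 626*0.05 + 948.8*0.02 + 19.3*0.09 + 6.6*0.39 = 461.487 sabins.
V = 5947 m³. Required absorption A₂ = 0.161 × 5947 / 1.05 = 911.873 sabins.
Shortfall: 911.873 − 461.487 = 450.4 sabins.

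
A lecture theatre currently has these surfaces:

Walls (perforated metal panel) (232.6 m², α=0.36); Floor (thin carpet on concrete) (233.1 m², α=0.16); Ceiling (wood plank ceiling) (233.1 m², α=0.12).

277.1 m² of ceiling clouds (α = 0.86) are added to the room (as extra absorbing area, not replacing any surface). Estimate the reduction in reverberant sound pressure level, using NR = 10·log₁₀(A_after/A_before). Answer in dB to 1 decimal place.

4.1 dB

Summing Sᵢαᵢ: 83.736 + 37.296 + 27.972 → A_before = 149.004 sabins.
Added absorption = 277.1 × 0.86 = 238.306 sabins.
New total A_after = 387.310 sabins.
NR = 10·log₁₀(387.310/149.004) = 4.1 dB.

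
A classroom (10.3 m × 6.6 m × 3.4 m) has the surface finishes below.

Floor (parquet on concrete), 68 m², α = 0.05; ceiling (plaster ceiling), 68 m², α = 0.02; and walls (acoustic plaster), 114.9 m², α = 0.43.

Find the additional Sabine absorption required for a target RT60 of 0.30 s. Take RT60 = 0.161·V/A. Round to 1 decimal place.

Equivalent absorption area: A₁ = 68*0.05 + 68*0.02 + 114.9*0.43 = 54.167 m².
For T = 0.30 s, need A₂ = 0.161·V/T = 0.161·231.132/0.30 = 124.041 sabins.
ΔA = A₂ − A₁ = 124.041 − 54.167 = 69.9 sabins.

69.9 sabins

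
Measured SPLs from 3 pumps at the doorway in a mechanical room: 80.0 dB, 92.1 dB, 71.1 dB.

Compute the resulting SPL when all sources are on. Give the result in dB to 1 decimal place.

Sum in the linear (power) domain: Σ 10^(Lᵢ/10) = 10^(80.0/10) + 10^(92.1/10) + 10^(71.1/10) = 1.735e+09.
Combined level = 10 log₁₀(1.735e+09) = 92.4 dB.

92.4 dB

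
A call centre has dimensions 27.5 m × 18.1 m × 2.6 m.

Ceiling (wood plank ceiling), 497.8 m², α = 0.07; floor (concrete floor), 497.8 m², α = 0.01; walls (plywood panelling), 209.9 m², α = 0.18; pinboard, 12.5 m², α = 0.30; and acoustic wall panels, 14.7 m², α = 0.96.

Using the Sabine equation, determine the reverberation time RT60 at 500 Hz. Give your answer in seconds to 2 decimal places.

2.18 s

Summing Sᵢαᵢ: 34.846 + 4.978 + 37.782 + 3.750 + 14.112 → A = 95.468 sabins.
Room volume: 1294.15 m³.
T = 0.161 V/A = 0.161·1294.15/95.468 = 2.18 s.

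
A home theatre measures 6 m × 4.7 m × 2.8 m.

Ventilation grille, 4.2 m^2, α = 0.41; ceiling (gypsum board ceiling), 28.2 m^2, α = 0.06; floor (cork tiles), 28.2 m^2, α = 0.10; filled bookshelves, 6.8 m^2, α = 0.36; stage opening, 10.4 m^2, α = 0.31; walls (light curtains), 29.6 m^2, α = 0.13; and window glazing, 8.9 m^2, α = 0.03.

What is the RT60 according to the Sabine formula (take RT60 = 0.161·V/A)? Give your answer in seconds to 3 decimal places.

0.793 s

Total absorption A = 4.2×0.41 + 28.2×0.06 + 28.2×0.10 + 6.8×0.36 + 10.4×0.31 + 29.6×0.13 + 8.9×0.03
  = 1.722 + 1.692 + 2.820 + 2.448 + 3.224 + 3.848 + 0.267 = 16.021 m^2 sabins.
V = 6·4.7·2.8 = 78.96 m³.
RT60 = 0.161 · V / A = 0.161 × 78.96 / 16.021 = 0.793 s.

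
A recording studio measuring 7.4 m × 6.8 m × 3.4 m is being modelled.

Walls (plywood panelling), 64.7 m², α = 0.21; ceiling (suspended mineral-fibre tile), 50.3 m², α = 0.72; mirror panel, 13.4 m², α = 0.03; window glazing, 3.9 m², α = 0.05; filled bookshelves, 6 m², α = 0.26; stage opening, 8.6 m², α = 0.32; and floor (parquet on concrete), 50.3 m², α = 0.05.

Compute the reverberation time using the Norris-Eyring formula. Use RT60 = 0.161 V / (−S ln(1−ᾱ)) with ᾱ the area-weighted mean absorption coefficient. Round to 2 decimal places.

Total surface area S = 64.7 + 50.3 + 13.4 + 3.9 + 6 + 8.6 + 50.3 = 197.2 m².
Σ(Sᵢαᵢ) = 64.7×0.21 + 50.3×0.72 + 13.4×0.03 + 3.9×0.05 + 6×0.26 + 8.6×0.32 + 50.3×0.05 = 57.227.
Mean coefficient ᾱ = A/S = 0.2902.
Eyring denominator: −S ln(1−ᾱ) = 67.595.
V = 7.4 × 6.8 × 3.4 = 171.088 m³.
RT60 = 0.161 × 171.088 / 67.595 = 0.41 s.

0.41 s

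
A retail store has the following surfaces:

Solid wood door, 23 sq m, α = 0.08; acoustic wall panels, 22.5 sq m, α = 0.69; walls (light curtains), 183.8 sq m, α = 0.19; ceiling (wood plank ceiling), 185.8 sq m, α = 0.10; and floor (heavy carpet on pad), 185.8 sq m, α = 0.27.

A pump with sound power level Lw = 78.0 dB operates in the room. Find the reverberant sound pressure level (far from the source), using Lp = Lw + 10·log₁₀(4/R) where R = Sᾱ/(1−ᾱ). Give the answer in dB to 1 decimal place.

62.2 dB

Σ(Sᵢαᵢ) = 23×0.08 + 22.5×0.69 + 183.8×0.19 + 185.8×0.10 + 185.8×0.27 = 121.033; total area S = 600.9 sq m.
ᾱ = 121.033/600.9 = 0.2014; R = Sᾱ/(1−ᾱ) = 121.033/(1−0.2014) = 151.556 sq m.
Lp = Lw + 10 log₁₀(4/R) = 78.0 -15.79 = 62.2 dB.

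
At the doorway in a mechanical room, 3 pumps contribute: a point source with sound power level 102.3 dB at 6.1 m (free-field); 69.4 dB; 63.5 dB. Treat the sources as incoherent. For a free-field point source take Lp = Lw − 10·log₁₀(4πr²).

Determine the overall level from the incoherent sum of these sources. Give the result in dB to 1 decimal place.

76.7 dB

Source at 6.1 m: Lp = 102.3 − 10·log₁₀(4π·6.1²) = 102.3 − 10·log₁₀(467.595) = 75.6 dB.
Converting to relative power and adding: 10^(75.6/10) + 10^(69.4/10) + 10^(63.5/10) = 4.726e+07.
Back to dB: 10·log₁₀ Σ = 76.7 dB.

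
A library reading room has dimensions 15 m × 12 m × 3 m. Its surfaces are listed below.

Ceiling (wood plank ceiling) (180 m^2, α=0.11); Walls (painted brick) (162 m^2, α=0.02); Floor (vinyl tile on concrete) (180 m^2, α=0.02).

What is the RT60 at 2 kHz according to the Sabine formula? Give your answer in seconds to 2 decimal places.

3.26 s

Equivalent absorption area: A = 180*0.11 + 162*0.02 + 180*0.02 = 26.640 m^2.
V = 15·12·3 = 540 m³.
Sabine: RT60 = 0.161 × 540 / 26.640 = 3.26 s.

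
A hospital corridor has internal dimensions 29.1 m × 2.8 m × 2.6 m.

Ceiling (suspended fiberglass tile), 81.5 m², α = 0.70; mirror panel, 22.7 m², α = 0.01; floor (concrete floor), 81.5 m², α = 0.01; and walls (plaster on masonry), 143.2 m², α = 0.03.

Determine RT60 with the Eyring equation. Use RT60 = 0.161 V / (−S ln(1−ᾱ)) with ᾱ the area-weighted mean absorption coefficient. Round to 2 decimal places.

0.49 sec

S = Σ Sᵢ = 328.9 m².
Absorption A = 81.5·0.70 + 22.7·0.01 + 81.5·0.01 + 143.2·0.03 = 62.388 sabins.
ᾱ = 62.388 / 328.9 = 0.1897.
Eyring denominator: −S ln(1−ᾱ) = 69.184.
V = 29.1 × 2.8 × 2.6 = 211.848 m³.
RT60 = 0.161 × 211.848 / 69.184 = 0.49 s.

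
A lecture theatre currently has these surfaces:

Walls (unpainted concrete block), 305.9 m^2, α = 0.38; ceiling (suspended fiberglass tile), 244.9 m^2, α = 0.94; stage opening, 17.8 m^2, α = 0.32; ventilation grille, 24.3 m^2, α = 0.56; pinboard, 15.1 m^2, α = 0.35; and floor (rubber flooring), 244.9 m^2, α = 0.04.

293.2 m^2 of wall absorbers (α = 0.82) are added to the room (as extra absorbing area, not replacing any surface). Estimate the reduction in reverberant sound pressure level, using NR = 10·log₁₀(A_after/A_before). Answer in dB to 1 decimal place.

Total absorption A_before = 305.9×0.38 + 244.9×0.94 + 17.8×0.32 + 24.3×0.56 + 15.1×0.35 + 244.9×0.04
  = 116.242 + 230.206 + 5.696 + 13.608 + 5.285 + 9.796 = 380.833 m^2 sabins.
Added absorption = 293.2 × 0.82 = 240.424 sabins.
New total A_after = 621.257 sabins.
NR = 10·log₁₀(621.257/380.833) = 2.1 dB.

2.1 dB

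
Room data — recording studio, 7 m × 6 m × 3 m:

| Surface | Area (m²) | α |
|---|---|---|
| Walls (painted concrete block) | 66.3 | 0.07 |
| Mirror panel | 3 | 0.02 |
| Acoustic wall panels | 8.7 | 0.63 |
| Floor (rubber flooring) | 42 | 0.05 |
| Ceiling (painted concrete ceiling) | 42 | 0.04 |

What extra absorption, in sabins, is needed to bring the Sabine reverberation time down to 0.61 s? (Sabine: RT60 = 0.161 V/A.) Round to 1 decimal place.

19.3 sabins

A₁ = Σ Sᵢαᵢ = 66.3·0.07 + 3·0.02 + 8.7·0.63 + 42·0.05 + 42·0.04 = 13.962 sabins.
Target A₂ = 0.161·126/0.61 = 33.256 sabins (V = 126 m³).
Additional absorption ΔA = 33.256 − 13.962 = 19.3 sabins.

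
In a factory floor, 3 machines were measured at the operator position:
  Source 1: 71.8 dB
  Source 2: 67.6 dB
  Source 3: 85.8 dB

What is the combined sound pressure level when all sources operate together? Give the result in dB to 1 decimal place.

86.0 dB

Converting to relative power and adding: 10^(71.8/10) + 10^(67.6/10) + 10^(85.8/10) = 4.011e+08.
Back to dB: 10·log₁₀ Σ = 86.0 dB.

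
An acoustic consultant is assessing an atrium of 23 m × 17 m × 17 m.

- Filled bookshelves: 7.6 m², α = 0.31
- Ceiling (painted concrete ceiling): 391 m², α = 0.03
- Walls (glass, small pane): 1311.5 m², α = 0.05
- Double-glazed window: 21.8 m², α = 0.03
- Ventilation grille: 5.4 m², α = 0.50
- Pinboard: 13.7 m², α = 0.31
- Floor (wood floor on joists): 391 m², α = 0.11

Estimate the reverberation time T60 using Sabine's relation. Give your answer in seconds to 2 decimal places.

A = Σ Sᵢαᵢ = 7.6·0.31 + 391·0.03 + 1311.5·0.05 + 21.8·0.03 + 5.4·0.50 + 13.7·0.31 + 391·0.11 = 130.272 sabins.
V = 23·17·17 = 6647 m³.
T = 0.161 V/A = 0.161·6647/130.272 = 8.21 s.

8.21 s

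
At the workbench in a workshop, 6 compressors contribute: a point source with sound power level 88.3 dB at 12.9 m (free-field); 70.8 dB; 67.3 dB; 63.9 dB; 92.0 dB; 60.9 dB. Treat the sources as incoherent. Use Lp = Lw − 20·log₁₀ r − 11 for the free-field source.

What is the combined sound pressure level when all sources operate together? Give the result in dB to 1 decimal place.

Source at 12.9 m: Lp = 88.3 − 20·log₁₀(12.9) − 11 = 55.1 dB.
Sum in the linear (power) domain: Σ 10^(Lᵢ/10) = 10^(55.1/10) + 10^(70.8/10) + 10^(67.3/10) + 10^(63.9/10) + 10^(92.0/10) + 10^(60.9/10) = 1.606e+09.
L_total = 10·log₁₀(1.606e+09) = 92.1 dB.

92.1 dB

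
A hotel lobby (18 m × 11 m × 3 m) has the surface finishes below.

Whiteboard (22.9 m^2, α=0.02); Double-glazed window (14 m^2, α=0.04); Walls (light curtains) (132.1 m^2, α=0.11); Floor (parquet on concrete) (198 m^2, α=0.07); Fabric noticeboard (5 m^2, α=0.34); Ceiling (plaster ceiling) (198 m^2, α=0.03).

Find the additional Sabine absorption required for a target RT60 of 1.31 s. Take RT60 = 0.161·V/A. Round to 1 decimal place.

Total absorption A₁ = 22.9·0.02 + 14·0.04 + 132.1·0.11 + 198·0.07 + 5·0.34 + 198·0.03
  = 0.458 + 0.560 + 14.531 + 13.860 + 1.700 + 5.940 = 37.049 m^2 sabins.
Target A₂ = 0.161·594/1.31 = 73.003 sabins (V = 594 m³).
ΔA = A₂ − A₁ = 73.003 − 37.049 = 36.0 sabins.

36.0 sabins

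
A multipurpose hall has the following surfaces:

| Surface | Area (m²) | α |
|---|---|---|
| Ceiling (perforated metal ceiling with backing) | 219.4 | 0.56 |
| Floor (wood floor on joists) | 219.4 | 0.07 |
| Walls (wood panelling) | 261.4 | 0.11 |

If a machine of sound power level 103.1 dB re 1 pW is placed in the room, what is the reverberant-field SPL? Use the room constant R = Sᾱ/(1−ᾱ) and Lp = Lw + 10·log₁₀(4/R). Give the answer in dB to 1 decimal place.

85.7 dB

Σ(Sᵢαᵢ) = 219.4×0.56 + 219.4×0.07 + 261.4×0.11 = 166.976; total area S = 700.2 m².
ᾱ = 166.976/700.2 = 0.2385; R = Sᾱ/(1−ᾱ) = 166.976/(1−0.2385) = 219.272 m².
Lp = 103.1 + 10·log₁₀(4/219.272) = 103.1 + (-17.39) = 85.7 dB.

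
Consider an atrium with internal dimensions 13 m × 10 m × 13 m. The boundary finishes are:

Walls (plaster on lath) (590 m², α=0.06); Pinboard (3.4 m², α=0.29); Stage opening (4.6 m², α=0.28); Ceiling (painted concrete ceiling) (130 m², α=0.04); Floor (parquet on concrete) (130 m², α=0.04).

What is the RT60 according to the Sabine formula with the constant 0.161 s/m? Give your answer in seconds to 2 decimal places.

5.66 s

Equivalent absorption area: A = 590*0.06 + 3.4*0.29 + 4.6*0.28 + 130*0.04 + 130*0.04 = 48.074 m².
V = 13·10·13 = 1690 m³.
RT60 = 0.161 · V / A = 0.161 × 1690 / 48.074 = 5.66 s.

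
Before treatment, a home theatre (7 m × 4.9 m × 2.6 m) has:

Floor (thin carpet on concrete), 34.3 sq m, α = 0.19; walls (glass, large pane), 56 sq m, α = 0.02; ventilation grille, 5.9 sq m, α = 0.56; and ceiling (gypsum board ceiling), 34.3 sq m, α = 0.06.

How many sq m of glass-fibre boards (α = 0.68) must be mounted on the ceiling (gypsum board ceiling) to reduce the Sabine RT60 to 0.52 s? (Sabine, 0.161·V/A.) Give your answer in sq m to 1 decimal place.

Total absorption A₁ = 34.3×0.19 + 56×0.02 + 5.9×0.56 + 34.3×0.06
  = 6.517 + 1.120 + 3.304 + 2.058 = 12.999 sq m sabins.
Required A₂ = 0.161·89.18/0.52 = 27.612 sabins.
ΔA needed = 27.612 − 12.999 = 14.613 sabins.
Net gain per sq m: Δα = 0.68 − 0.06 = 0.62.
Area = ΔA/Δα = 14.613/0.62 = 23.6 sq m.

23.6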